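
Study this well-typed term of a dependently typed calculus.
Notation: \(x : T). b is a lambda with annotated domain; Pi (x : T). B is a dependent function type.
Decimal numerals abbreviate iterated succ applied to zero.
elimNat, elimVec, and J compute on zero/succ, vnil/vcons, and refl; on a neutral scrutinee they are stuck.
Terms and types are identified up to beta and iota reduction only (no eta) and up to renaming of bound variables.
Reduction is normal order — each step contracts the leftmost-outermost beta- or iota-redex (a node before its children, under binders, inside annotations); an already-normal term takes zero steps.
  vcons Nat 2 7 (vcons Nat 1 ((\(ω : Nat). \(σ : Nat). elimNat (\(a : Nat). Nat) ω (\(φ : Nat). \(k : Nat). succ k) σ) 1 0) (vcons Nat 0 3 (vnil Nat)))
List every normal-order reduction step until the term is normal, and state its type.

normal-order reduction sequence:
  vcons Nat 2 7 (vcons Nat 1 ((\(ω : Nat). \(σ : Nat). elimNat (\(a : Nat). Nat) ω (\(φ : Nat). \(k : Nat). succ k) σ) 1 0) (vcons Nat 0 3 (vnil Nat)))
  ~> vcons Nat 2 7 (vcons Nat 1 ((\(ω : Nat). elimNat (\(σ : Nat). Nat) 1 (\(a : Nat). \(φ : Nat). succ φ) ω) 0) (vcons Nat 0 3 (vnil Nat)))
  ~> vcons Nat 2 7 (vcons Nat 1 (elimNat (\(ω : Nat). Nat) 1 (\(σ : Nat). \(a : Nat). succ a) 0) (vcons Nat 0 3 (vnil Nat)))
  ~> vcons Nat 2 7 (vcons Nat 1 1 (vcons Nat 0 3 (vnil Nat)))
type:
  Vec Nat 3


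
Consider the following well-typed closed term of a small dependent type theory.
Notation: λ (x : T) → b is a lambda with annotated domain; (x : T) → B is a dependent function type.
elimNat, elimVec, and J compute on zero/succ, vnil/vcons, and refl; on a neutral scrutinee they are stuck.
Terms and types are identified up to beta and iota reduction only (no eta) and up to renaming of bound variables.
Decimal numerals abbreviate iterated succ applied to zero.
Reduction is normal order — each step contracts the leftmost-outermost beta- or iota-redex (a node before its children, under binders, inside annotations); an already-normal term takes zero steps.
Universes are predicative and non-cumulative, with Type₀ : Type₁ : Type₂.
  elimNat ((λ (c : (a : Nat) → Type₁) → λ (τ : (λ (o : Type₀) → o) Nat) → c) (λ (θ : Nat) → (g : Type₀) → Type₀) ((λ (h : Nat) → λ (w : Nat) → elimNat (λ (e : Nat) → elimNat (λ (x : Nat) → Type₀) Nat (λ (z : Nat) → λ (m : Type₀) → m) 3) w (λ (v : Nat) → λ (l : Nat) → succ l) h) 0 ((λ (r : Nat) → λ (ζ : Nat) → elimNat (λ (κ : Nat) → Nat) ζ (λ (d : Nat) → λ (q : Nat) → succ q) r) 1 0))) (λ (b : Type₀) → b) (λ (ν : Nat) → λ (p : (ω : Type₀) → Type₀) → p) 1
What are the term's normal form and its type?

normal form:
  λ (c : Type₀) → c
inferred type:
  (c : Type₀) → Type₀
observation: the first redex contracted is an elimNat iota-redex; the normal form is reached in 4 normal-order steps.


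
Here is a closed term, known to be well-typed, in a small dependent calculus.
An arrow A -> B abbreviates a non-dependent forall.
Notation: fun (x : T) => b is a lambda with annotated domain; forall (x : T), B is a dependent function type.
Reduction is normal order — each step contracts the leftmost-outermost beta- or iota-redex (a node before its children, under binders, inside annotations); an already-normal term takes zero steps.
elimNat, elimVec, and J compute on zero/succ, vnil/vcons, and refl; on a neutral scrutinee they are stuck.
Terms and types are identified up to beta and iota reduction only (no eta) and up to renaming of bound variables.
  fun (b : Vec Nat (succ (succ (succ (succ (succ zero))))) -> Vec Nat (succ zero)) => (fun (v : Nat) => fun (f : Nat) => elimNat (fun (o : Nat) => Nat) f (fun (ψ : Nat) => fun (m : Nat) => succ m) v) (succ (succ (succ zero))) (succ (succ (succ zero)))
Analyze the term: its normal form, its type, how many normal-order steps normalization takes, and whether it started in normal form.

resulting normal form:
  fun (b : Vec Nat (succ (succ (succ (succ (succ zero))))) -> Vec Nat (succ zero)) => succ (succ (succ (succ (succ (succ zero)))))
type:
  (Vec Nat (succ (succ (succ (succ (succ zero))))) -> Vec Nat (succ zero)) -> Nat
reduction steps (normal order): 12
term was already normal: no
first contracted redex: a beta-redex


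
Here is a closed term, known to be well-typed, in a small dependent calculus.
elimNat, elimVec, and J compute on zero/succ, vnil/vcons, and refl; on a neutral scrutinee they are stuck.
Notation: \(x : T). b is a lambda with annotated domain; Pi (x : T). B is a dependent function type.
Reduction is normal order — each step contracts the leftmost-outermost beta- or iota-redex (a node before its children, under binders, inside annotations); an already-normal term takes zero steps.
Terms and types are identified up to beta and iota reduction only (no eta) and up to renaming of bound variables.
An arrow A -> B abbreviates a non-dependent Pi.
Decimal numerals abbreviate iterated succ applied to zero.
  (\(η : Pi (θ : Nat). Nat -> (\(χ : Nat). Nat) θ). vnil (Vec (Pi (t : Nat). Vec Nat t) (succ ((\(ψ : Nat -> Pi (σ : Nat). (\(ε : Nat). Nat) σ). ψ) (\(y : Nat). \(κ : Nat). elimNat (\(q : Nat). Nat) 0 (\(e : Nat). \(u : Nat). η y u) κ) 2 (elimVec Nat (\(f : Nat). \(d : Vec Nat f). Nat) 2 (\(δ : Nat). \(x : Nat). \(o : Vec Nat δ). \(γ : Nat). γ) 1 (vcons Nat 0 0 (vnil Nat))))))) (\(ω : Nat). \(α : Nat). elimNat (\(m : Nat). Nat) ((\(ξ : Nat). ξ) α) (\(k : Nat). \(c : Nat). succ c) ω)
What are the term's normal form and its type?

resulting normal form:
  vnil (Vec (Pi (η : Nat). Vec Nat η) 5)
the term's type:
  Vec (Vec (Pi (η : Nat). Vec Nat η) 5) 0
observation: 27 normal-order steps normalize the term, beginning with a beta-redex.


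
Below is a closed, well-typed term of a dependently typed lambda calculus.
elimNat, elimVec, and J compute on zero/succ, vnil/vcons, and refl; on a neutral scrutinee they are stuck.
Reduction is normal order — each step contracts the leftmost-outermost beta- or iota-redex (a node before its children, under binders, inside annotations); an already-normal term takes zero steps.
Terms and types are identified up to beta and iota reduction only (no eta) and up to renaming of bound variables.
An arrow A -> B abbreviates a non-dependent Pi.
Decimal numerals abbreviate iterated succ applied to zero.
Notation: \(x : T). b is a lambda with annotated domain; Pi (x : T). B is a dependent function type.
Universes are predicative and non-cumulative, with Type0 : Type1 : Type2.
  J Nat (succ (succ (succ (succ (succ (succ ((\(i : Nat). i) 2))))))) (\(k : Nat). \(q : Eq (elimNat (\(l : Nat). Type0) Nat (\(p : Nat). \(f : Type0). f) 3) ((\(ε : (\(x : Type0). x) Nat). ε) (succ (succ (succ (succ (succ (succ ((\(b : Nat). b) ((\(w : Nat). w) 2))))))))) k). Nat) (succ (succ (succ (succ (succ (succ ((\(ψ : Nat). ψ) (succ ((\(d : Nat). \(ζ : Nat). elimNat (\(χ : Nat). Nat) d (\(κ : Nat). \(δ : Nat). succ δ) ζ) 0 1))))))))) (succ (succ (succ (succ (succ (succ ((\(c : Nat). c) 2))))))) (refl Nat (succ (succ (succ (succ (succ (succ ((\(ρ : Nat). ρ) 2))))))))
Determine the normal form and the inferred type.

reduced normal form:
  8
inferred type:
  Nat


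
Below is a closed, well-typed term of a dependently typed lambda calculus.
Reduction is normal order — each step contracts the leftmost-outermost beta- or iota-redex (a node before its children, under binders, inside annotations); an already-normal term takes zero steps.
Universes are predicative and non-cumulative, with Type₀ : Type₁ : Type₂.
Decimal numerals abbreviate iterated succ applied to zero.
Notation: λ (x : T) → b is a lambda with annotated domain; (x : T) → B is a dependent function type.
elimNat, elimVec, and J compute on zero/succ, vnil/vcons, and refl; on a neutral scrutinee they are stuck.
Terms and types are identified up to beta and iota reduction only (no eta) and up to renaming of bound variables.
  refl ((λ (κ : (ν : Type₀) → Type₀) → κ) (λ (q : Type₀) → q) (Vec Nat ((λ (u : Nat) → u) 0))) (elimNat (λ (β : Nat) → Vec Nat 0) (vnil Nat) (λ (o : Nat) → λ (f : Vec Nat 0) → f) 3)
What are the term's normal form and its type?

reduced normal form:
  refl (Vec Nat 0) (vnil Nat)
inferred type:
  Eq (Vec Nat 0) (vnil Nat) (vnil Nat)
observation: contracting a beta-redex first, the term normalizes in 13 steps.


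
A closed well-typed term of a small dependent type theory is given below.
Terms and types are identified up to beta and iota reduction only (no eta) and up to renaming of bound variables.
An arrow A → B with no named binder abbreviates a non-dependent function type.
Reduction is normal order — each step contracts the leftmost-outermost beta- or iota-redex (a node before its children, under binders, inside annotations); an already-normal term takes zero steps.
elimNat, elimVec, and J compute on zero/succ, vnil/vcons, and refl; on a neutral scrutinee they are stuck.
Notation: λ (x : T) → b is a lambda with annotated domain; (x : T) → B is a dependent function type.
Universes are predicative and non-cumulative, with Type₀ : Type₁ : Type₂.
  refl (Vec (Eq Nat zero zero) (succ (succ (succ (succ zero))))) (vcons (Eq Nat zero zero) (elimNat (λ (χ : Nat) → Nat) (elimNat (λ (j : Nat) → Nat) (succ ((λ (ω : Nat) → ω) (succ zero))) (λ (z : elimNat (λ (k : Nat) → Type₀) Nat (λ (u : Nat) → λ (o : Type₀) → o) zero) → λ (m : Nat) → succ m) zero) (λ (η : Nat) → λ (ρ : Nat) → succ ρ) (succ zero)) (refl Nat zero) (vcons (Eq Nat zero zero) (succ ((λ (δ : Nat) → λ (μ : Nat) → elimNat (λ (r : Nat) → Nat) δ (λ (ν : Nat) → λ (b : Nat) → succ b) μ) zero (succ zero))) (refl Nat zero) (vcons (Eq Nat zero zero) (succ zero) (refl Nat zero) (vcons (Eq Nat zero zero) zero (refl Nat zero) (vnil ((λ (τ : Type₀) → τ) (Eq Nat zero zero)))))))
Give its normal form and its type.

resulting normal form:
  refl (Vec (Eq Nat zero zero) (succ (succ (succ (succ zero))))) (vcons (Eq Nat zero zero) (succ (succ (succ zero))) (refl Nat zero) (vcons (Eq Nat zero zero) (succ (succ zero)) (refl Nat zero) (vcons (Eq Nat zero zero) (succ zero) (refl Nat zero) (vcons (Eq Nat zero zero) zero (refl Nat zero) (vnil (Eq Nat zero zero))))))
inferred type:
  Eq (Vec (Eq Nat zero zero) (succ (succ (succ (succ zero))))) (vcons (Eq Nat zero zero) (succ (succ (succ zero))) (refl Nat zero) (vcons (Eq Nat zero zero) (succ (succ zero)) (refl Nat zero) (vcons (Eq Nat zero zero) (succ zero) (refl Nat zero) (vcons (Eq Nat zero zero) zero (refl Nat zero) (vnil (Eq Nat zero zero)))))) (vcons (Eq Nat zero zero) (succ (succ (succ zero))) (refl Nat zero) (vcons (Eq Nat zero zero) (succ (succ zero)) (refl Nat zero) (vcons (Eq Nat zero zero) (succ zero) (refl Nat zero) (vcons (Eq Nat zero zero) zero (refl Nat zero) (vnil (Eq Nat zero zero))))))
observation: 13 normal-order steps separate the term from its normal form.


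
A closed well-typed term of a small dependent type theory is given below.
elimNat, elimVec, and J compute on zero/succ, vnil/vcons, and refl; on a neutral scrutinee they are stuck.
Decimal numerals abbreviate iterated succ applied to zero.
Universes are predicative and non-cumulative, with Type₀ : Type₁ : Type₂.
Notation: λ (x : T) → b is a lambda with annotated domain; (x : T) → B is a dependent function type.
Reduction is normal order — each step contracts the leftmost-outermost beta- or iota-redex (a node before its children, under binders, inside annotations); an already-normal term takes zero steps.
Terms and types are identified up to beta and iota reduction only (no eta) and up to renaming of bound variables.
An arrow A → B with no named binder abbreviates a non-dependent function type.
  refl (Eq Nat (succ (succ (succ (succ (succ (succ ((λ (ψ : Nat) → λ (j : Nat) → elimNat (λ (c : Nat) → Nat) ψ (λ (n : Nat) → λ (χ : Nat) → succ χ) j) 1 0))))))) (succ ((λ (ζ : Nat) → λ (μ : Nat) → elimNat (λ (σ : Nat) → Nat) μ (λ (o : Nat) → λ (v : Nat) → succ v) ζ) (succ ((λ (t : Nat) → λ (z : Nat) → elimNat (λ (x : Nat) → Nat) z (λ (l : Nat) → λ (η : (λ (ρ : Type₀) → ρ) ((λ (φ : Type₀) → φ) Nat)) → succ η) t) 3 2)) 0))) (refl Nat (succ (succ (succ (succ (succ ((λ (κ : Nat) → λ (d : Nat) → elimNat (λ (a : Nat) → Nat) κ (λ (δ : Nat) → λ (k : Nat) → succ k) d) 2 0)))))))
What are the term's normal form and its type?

resulting normal form:
  refl (Eq Nat 7 7) (refl Nat 7)
inferred type:
  Eq (Eq Nat 7 7) (refl Nat 7) (refl Nat 7)


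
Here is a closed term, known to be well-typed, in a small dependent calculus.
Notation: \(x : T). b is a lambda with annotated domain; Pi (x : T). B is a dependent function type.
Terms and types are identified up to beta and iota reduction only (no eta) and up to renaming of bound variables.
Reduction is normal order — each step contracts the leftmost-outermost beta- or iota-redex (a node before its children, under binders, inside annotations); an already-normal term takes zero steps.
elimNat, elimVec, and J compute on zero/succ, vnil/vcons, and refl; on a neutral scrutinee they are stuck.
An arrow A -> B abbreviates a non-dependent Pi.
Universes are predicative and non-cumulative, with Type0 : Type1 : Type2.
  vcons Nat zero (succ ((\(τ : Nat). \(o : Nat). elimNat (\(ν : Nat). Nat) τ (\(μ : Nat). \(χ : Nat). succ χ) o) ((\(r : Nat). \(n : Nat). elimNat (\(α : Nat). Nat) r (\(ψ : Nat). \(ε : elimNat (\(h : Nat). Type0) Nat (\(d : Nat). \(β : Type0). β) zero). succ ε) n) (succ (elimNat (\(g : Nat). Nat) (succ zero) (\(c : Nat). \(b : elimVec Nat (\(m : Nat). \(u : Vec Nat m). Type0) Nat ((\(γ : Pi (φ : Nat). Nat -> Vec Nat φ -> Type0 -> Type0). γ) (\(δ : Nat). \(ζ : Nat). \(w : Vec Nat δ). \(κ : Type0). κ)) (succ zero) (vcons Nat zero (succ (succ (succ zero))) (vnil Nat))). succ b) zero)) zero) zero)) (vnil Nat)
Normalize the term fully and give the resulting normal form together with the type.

resulting normal form:
  vcons Nat zero (succ (succ (succ zero))) (vnil Nat)
type:
  Vec Nat (succ zero)
observation: normalization takes exactly 7 steps under the normal-order strategy.


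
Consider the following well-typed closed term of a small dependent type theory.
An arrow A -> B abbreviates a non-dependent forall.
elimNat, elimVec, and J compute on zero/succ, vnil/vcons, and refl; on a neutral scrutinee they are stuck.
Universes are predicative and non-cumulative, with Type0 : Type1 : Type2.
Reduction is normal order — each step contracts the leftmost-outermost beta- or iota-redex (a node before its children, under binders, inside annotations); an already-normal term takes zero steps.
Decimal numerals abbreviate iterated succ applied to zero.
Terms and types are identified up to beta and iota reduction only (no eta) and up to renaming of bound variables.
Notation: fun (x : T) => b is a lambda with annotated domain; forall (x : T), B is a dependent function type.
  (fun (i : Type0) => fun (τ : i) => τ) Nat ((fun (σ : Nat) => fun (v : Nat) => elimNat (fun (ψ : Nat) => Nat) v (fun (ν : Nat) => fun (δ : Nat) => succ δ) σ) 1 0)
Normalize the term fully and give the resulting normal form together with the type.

normal form:
  1
inferred type:
  Nat


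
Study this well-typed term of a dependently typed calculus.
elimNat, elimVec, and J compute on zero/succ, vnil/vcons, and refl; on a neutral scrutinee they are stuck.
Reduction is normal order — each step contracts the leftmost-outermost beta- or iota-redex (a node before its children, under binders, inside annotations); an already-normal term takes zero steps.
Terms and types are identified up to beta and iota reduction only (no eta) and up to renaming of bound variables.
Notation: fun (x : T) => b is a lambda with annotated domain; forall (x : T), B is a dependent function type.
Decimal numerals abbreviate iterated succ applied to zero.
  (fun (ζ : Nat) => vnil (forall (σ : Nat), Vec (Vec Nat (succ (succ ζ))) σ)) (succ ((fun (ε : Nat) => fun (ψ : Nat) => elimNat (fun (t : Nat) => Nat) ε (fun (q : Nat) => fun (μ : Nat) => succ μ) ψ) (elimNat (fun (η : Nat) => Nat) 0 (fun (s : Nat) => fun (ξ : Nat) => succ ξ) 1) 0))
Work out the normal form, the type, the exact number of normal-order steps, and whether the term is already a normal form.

resulting normal form:
  vnil (forall (ζ : Nat), Vec (Vec Nat 4) ζ)
type:
  Vec (forall (ζ : Nat), Vec (Vec Nat 4) ζ) 0
steps to reach normal form (normal order): 8
started in normal form: no
first contracted redex: a beta-redex


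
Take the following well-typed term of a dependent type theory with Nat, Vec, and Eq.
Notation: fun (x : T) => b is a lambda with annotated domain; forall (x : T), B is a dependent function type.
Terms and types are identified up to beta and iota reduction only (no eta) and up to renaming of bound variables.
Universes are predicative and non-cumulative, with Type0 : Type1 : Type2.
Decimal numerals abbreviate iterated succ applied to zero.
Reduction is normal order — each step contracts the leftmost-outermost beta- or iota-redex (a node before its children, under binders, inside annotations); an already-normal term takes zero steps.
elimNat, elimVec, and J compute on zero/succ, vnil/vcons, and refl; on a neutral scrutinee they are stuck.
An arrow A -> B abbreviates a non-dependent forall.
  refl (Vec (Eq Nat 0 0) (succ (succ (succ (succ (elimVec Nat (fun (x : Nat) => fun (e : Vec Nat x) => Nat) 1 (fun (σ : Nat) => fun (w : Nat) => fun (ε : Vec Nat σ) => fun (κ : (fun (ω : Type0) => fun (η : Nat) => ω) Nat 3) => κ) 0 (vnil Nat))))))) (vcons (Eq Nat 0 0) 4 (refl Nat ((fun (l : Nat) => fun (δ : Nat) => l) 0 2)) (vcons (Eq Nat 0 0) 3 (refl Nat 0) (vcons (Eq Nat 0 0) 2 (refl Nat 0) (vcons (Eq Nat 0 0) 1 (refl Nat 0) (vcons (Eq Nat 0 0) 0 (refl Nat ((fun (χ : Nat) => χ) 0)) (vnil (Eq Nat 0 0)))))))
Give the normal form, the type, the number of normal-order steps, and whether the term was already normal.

resulting normal form:
  refl (Vec (Eq Nat 0 0) 5) (vcons (Eq Nat 0 0) 4 (refl Nat 0) (vcons (Eq Nat 0 0) 3 (refl Nat 0) (vcons (Eq Nat 0 0) 2 (refl Nat 0) (vcons (Eq Nat 0 0) 1 (refl Nat 0) (vcons (Eq Nat 0 0) 0 (refl Nat 0) (vnil (Eq Nat 0 0)))))))
type:
  Eq (Vec (Eq Nat 0 0) 5) (vcons (Eq Nat 0 0) 4 (refl Nat 0) (vcons (Eq Nat 0 0) 3 (refl Nat 0) (vcons (Eq Nat 0 0) 2 (refl Nat 0) (vcons (Eq Nat 0 0) 1 (refl Nat 0) (vcons (Eq Nat 0 0) 0 (refl Nat 0) (vnil (Eq Nat 0 0))))))) (vcons (Eq Nat 0 0) 4 (refl Nat 0) (vcons (Eq Nat 0 0) 3 (refl Nat 0) (vcons (Eq Nat 0 0) 2 (refl Nat 0) (vcons (Eq Nat 0 0) 1 (refl Nat 0) (vcons (Eq Nat 0 0) 0 (refl Nat 0) (vnil (Eq Nat 0 0)))))))
reduction steps (normal order): 4
term was already normal: no
first contracted redex: an elimVec iota-redex


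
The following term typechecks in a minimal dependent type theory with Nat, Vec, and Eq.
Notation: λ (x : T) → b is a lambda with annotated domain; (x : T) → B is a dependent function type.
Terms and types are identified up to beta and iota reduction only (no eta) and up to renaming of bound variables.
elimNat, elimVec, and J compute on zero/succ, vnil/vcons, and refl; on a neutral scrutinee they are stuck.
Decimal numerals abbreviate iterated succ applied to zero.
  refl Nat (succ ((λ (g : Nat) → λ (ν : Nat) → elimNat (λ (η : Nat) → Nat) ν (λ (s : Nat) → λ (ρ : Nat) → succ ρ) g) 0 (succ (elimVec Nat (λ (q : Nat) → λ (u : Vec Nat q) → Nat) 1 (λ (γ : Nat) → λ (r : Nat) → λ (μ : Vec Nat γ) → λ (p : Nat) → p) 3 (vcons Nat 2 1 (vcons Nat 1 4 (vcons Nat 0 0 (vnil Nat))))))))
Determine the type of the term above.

inferred type:
  Eq Nat 3 3


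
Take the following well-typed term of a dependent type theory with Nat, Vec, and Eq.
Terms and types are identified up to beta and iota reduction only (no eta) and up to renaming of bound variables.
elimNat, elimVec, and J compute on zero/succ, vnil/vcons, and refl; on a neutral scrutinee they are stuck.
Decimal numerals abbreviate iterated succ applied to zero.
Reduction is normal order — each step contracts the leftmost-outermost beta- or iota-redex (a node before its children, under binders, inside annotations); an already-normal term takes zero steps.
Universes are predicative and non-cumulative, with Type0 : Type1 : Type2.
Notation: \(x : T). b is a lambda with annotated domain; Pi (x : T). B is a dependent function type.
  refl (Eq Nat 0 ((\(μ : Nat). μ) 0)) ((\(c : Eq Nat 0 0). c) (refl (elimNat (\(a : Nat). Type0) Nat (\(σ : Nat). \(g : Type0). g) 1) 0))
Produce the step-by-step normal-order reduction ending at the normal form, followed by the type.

reduction (normal order):
  refl (Eq Nat 0 ((\(μ : Nat). μ) 0)) ((\(c : Eq Nat 0 0). c) (refl (elimNat (\(a : Nat). Type0) Nat (\(σ : Nat). \(g : Type0). g) 1) 0))
  ~> refl (Eq Nat 0 0) ((\(μ : Eq Nat 0 0). μ) (refl (elimNat (\(c : Nat). Type0) Nat (\(a : Nat). \(σ : Type0). σ) 1) 0))
  ~> refl (Eq Nat 0 0) (refl (elimNat (\(μ : Nat). Type0) Nat (\(c : Nat). \(a : Type0). a) 1) 0)
  ~> refl (Eq Nat 0 0) (refl ((\(μ : Nat). \(c : Type0). c) 0 (elimNat (\(a : Nat). Type0) Nat (\(σ : Nat). \(g : Type0). g) 0)) 0)
  ~> refl (Eq Nat 0 0) (refl ((\(μ : Type0). μ) (elimNat (\(c : Nat). Type0) Nat (\(a : Nat). \(σ : Type0). σ) 0)) 0)
  ~> refl (Eq Nat 0 0) (refl (elimNat (\(μ : Nat). Type0) Nat (\(c : Nat). \(a : Type0). a) 0) 0)
  ~> refl (Eq Nat 0 0) (refl Nat 0)
inferred type:
  Eq (Eq Nat 0 0) (refl Nat 0) (refl Nat 0)


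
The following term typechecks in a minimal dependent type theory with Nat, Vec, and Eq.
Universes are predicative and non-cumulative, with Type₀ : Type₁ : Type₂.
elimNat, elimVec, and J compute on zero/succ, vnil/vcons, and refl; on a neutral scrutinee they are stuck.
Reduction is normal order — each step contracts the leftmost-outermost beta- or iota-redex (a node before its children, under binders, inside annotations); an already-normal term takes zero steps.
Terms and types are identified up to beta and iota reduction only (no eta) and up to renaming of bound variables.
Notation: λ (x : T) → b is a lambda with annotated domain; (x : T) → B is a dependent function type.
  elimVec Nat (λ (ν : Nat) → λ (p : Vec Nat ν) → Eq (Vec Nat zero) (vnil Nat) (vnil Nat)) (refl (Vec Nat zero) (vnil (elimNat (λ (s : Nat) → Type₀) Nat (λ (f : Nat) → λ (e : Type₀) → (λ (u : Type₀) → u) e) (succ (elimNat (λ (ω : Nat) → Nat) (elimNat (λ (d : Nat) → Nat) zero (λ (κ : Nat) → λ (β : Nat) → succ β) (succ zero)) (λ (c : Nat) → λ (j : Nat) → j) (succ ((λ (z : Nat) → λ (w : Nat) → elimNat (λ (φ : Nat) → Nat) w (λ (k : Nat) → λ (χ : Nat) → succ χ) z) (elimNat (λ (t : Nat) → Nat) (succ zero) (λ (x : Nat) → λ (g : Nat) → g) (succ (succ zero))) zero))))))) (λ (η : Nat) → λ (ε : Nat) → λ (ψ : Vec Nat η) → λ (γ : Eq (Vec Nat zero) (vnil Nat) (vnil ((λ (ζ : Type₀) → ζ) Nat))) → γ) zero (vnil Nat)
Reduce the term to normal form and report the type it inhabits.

reduced normal form:
  refl (Vec Nat zero) (vnil Nat)
inferred type:
  Eq (Vec Nat zero) (vnil Nat) (vnil Nat)
observation: normalization takes exactly 34 steps under the normal-order strategy.


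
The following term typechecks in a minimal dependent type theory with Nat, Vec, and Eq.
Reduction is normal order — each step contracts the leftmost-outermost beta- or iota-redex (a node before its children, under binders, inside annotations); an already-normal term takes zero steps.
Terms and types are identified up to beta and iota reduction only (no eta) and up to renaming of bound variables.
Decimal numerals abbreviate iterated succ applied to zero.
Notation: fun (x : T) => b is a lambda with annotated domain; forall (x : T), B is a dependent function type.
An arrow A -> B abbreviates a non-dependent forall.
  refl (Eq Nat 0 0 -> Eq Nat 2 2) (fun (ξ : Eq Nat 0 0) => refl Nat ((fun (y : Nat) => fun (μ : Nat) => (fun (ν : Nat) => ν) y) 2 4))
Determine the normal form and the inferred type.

reduced normal form:
  refl (Eq Nat 0 0 -> Eq Nat 2 2) (fun (ξ : Eq Nat 0 0) => refl Nat 2)
the term's type:
  Eq (Eq Nat 0 0 -> Eq Nat 2 2) (fun (ξ : Eq Nat 0 0) => refl Nat 2) (fun (y : Eq Nat 0 0) => refl Nat 2)


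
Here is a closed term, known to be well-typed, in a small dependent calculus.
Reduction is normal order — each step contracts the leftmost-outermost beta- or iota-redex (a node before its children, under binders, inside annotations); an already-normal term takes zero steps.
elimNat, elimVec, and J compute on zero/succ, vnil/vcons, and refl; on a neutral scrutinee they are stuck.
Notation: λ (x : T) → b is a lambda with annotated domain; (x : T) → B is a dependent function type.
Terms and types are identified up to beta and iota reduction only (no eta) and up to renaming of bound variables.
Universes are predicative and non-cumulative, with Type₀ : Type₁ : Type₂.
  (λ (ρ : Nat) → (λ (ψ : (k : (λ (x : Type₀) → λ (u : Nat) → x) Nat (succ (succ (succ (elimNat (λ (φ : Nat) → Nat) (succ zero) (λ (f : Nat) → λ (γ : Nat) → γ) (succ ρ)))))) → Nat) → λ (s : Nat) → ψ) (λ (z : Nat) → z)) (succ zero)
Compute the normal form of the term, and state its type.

reduced normal form:
  λ (ρ : Nat) → λ (ψ : Nat) → ψ
type:
  (ρ : Nat) → (ψ : Nat) → Nat
observation: 2 normal-order steps separate the term from its normal form.


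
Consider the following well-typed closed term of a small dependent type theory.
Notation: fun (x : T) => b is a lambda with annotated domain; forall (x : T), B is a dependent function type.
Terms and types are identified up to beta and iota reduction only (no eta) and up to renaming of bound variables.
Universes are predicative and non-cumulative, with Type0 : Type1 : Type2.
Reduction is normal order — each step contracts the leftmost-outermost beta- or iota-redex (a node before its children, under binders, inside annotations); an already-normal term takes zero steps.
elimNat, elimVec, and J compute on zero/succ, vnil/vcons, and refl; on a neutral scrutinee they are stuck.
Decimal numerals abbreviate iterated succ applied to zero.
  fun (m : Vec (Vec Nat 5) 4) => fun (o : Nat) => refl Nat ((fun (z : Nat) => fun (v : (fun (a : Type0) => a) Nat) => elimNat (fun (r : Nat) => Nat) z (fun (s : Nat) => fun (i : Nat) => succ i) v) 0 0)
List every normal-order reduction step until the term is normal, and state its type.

normal-order reduction:
  fun (m : Vec (Vec Nat 5) 4) => fun (o : Nat) => refl Nat ((fun (z : Nat) => fun (v : (fun (a : Type0) => a) Nat) => elimNat (fun (r : Nat) => Nat) z (fun (s : Nat) => fun (i : Nat) => succ i) v) 0 0)
  ~> fun (m : Vec (Vec Nat 5) 4) => fun (o : Nat) => refl Nat ((fun (z : (fun (v : Type0) => v) Nat) => elimNat (fun (a : Nat) => Nat) 0 (fun (r : Nat) => fun (s : Nat) => succ s) z) 0)
  ~> fun (m : Vec (Vec Nat 5) 4) => fun (o : Nat) => refl Nat (elimNat (fun (z : Nat) => Nat) 0 (fun (v : Nat) => fun (a : Nat) => succ a) 0)
  ~> fun (m : Vec (Vec Nat 5) 4) => fun (o : Nat) => refl Nat 0
the term's type:
  forall (m : Vec (Vec Nat 5) 4), forall (o : Nat), Eq Nat 0 0


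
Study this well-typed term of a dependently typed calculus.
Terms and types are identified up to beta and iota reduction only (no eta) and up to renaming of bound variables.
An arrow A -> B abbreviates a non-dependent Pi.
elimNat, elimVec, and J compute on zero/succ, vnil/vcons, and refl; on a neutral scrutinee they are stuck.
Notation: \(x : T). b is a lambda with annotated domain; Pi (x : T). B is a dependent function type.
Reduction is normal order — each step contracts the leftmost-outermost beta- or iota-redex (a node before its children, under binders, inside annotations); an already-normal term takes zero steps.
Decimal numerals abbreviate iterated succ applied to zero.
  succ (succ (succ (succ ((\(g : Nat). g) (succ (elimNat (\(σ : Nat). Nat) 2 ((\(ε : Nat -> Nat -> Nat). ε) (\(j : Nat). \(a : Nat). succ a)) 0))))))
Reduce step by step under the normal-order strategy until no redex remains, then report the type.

reduction (normal order):
  succ (succ (succ (succ ((\(g : Nat). g) (succ (elimNat (\(σ : Nat). Nat) 2 ((\(ε : Nat -> Nat -> Nat). ε) (\(j : Nat). \(a : Nat). succ a)) 0))))))
  ~> succ (succ (succ (succ (succ (elimNat (\(g : Nat). Nat) 2 ((\(σ : Nat -> Nat -> Nat). σ) (\(ε : Nat). \(j : Nat). succ j)) 0)))))
  ~> 7
type:
  Nat


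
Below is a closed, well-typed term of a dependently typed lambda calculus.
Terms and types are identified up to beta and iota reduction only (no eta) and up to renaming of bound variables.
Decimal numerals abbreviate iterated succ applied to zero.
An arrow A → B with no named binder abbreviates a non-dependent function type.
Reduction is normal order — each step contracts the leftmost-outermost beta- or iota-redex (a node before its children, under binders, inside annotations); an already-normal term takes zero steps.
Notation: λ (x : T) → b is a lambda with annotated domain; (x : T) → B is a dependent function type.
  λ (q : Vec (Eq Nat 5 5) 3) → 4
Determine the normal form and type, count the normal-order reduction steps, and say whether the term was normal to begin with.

reduced normal form:
  λ (q : Vec (Eq Nat 5 5) 3) → 4
the term's type:
  Vec (Eq Nat 5 5) 3 → Nat
steps to reach normal form (normal order): 0
started in normal form: yes


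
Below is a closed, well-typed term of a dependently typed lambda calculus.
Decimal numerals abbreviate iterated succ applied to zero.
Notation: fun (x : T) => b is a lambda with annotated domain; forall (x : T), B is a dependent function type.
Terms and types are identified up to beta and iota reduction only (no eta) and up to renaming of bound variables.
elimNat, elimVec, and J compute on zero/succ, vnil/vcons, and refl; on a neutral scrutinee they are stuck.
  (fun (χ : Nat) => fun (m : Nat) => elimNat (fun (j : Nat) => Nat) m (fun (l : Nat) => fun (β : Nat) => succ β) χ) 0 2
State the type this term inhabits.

type:
  Nat


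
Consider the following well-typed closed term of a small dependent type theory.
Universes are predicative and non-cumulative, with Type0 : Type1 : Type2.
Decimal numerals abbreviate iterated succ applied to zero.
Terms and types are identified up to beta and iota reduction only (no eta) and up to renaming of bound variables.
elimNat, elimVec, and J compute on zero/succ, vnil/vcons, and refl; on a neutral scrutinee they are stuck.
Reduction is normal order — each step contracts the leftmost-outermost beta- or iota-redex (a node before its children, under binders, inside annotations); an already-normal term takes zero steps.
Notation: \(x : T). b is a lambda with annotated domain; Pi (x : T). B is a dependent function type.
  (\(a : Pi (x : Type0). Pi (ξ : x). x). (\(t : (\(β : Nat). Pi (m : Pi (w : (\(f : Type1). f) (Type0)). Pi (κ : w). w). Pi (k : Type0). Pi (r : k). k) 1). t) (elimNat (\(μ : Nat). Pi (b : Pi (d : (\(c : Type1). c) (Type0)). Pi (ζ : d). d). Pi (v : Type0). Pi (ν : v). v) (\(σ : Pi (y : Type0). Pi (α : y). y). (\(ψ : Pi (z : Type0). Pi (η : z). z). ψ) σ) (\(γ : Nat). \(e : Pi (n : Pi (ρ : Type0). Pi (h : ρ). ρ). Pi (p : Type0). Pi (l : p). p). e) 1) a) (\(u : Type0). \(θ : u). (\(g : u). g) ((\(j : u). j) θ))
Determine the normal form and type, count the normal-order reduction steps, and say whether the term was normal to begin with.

resulting normal form:
  \(a : Type0). \(x : a). x
inferred type:
  Pi (a : Type0). Pi (x : a). a
normal-order step count: 10
already normal: no
first contracted redex: a beta-redex


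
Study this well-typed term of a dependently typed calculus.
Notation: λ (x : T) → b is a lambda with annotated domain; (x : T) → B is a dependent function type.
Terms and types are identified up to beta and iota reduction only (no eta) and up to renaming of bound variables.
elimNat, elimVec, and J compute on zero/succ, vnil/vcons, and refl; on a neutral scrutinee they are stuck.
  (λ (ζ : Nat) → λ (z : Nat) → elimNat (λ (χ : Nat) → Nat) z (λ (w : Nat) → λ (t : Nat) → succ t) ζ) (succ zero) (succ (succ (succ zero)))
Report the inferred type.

type:
  Nat


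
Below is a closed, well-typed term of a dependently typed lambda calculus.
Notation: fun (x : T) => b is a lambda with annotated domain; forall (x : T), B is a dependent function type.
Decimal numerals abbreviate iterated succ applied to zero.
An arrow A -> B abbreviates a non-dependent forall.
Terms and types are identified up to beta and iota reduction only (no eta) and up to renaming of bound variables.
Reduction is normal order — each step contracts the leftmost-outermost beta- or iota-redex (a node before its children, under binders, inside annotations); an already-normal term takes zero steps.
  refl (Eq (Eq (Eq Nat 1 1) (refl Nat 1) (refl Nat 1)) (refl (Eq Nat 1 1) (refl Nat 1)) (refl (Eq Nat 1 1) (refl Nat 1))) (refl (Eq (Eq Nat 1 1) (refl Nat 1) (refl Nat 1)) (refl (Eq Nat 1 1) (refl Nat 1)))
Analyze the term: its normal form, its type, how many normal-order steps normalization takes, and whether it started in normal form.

normal form:
  refl (Eq (Eq (Eq Nat 1 1) (refl Nat 1) (refl Nat 1)) (refl (Eq Nat 1 1) (refl Nat 1)) (refl (Eq Nat 1 1) (refl Nat 1))) (refl (Eq (Eq Nat 1 1) (refl Nat 1) (refl Nat 1)) (refl (Eq Nat 1 1) (refl Nat 1)))
the term's type:
  Eq (Eq (Eq (Eq Nat 1 1) (refl Nat 1) (refl Nat 1)) (refl (Eq Nat 1 1) (refl Nat 1)) (refl (Eq Nat 1 1) (refl Nat 1))) (refl (Eq (Eq Nat 1 1) (refl Nat 1) (refl Nat 1)) (refl (Eq Nat 1 1) (refl Nat 1))) (refl (Eq (Eq Nat 1 1) (refl Nat 1) (refl Nat 1)) (refl (Eq Nat 1 1) (refl Nat 1)))
steps to reach normal form (normal order): 0
started in normal form: yes


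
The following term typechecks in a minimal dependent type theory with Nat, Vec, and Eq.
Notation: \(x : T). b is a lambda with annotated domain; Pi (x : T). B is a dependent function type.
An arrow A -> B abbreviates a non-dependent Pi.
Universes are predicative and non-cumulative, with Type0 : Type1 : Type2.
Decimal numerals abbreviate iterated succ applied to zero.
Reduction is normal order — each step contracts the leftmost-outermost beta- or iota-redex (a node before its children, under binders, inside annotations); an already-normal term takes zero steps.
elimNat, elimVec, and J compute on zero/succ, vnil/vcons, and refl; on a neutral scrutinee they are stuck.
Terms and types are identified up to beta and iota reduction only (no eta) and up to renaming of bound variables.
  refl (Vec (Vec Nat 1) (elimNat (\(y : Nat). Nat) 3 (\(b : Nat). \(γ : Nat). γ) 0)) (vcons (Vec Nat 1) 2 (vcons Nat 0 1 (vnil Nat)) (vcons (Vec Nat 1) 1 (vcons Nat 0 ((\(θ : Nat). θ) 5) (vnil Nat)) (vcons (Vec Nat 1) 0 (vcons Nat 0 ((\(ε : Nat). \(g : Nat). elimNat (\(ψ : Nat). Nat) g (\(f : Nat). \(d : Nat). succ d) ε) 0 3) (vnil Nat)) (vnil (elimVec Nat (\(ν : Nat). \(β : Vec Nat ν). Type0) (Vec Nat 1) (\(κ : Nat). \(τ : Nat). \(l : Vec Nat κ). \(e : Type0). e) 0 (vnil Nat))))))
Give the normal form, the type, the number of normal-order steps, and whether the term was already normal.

reduced normal form:
  refl (Vec (Vec Nat 1) 3) (vcons (Vec Nat 1) 2 (vcons Nat 0 1 (vnil Nat)) (vcons (Vec Nat 1) 1 (vcons Nat 0 5 (vnil Nat)) (vcons (Vec Nat 1) 0 (vcons Nat 0 3 (vnil Nat)) (vnil (Vec Nat 1)))))
inferred type:
  Eq (Vec (Vec Nat 1) 3) (vcons (Vec Nat 1) 2 (vcons Nat 0 1 (vnil Nat)) (vcons (Vec Nat 1) 1 (vcons Nat 0 5 (vnil Nat)) (vcons (Vec Nat 1) 0 (vcons Nat 0 3 (vnil Nat)) (vnil (Vec Nat 1))))) (vcons (Vec Nat 1) 2 (vcons Nat 0 1 (vnil Nat)) (vcons (Vec Nat 1) 1 (vcons Nat 0 5 (vnil Nat)) (vcons (Vec Nat 1) 0 (vcons Nat 0 3 (vnil Nat)) (vnil (Vec Nat 1)))))
normal-order step count: 6
term was already normal: no
first redex: an elimNat iota-redex


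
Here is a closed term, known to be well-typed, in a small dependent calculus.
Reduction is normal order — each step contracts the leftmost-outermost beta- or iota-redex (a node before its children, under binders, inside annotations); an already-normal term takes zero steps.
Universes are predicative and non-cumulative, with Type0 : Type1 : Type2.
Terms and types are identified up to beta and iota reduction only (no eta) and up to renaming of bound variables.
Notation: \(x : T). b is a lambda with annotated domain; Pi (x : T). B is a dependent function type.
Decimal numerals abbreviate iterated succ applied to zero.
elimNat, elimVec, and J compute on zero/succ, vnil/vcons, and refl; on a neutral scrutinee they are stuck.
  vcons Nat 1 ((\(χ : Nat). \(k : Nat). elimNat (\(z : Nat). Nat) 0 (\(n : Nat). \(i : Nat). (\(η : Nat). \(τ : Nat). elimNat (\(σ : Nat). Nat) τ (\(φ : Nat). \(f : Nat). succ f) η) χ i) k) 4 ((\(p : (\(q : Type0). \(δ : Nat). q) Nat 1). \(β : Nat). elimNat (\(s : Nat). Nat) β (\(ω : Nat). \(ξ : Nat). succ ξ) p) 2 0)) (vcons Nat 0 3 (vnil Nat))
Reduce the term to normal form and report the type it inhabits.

reduced normal form:
  vcons Nat 1 8 (vcons Nat 0 3 (vnil Nat))
inferred type:
  Vec Nat 2


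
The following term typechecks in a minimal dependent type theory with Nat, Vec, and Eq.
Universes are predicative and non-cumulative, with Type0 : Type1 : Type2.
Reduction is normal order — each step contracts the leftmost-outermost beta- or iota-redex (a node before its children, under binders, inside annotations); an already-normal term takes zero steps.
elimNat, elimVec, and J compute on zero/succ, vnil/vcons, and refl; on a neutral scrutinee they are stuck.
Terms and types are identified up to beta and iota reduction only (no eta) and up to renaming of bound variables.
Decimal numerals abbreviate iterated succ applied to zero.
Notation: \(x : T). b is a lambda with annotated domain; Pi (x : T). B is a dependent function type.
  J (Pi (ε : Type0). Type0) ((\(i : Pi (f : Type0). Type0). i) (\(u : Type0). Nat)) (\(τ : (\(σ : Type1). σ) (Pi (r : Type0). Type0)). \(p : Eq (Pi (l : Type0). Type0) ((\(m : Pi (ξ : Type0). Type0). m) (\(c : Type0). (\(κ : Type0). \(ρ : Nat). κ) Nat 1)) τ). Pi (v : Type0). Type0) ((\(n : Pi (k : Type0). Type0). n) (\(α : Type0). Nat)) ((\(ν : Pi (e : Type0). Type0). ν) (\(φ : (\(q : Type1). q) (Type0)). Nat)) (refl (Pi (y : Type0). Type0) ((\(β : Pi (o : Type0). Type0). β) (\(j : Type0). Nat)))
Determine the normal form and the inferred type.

reduced normal form:
  \(ε : Type0). Nat
inferred type:
  Pi (ε : Type0). Type0


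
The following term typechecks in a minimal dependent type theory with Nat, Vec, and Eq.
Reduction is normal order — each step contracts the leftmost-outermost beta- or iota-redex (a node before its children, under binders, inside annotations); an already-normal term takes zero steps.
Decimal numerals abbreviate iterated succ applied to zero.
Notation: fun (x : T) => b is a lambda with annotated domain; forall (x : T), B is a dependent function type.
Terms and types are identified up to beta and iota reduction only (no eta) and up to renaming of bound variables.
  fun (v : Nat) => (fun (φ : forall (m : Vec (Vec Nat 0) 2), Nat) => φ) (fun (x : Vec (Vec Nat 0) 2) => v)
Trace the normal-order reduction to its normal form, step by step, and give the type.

normal-order reduction:
  fun (v : Nat) => (fun (φ : forall (m : Vec (Vec Nat 0) 2), Nat) => φ) (fun (x : Vec (Vec Nat 0) 2) => v)
  ~> fun (v : Nat) => fun (φ : Vec (Vec Nat 0) 2) => v
type:
  forall (v : Nat), forall (φ : Vec (Vec Nat 0) 2), Nat


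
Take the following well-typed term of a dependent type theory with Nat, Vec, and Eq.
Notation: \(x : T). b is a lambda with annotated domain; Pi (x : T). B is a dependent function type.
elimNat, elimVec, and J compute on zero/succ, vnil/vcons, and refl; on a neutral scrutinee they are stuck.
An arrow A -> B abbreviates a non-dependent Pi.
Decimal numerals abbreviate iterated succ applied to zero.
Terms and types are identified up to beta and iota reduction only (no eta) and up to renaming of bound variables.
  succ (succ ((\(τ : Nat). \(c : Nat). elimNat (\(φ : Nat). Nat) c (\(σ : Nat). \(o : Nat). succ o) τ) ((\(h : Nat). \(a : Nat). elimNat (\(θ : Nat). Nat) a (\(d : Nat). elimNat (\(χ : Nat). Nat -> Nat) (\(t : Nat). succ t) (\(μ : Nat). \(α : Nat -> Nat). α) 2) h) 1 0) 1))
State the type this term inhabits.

inferred type:
  Nat
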